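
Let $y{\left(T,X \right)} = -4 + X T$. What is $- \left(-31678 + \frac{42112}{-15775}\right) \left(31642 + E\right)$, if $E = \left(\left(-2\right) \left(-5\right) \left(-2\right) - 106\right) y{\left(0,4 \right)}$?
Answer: $\frac{16065367318052}{15775} \approx 1.0184 \cdot 10^{9}$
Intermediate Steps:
$y{\left(T,X \right)} = -4 + T X$
$E = 504$ ($E = \left(\left(-2\right) \left(-5\right) \left(-2\right) - 106\right) \left(-4 + 0 \cdot 4\right) = \left(10 \left(-2\right) - 106\right) \left(-4 + 0\right) = \left(-20 - 106\right) \left(-4\right) = \left(-126\right) \left(-4\right) = 504$)
$- \left(-31678 + \frac{42112}{-15775}\right) \left(31642 + E\right) = - \left(-31678 + \frac{42112}{-15775}\right) \left(31642 + 504\right) = - \left(-31678 + 42112 \left(- \frac{1}{15775}\right)\right) 32146 = - \left(-31678 - \frac{42112}{15775}\right) 32146 = - \frac{\left(-499762562\right) 32146}{15775} = \left(-1\right) \left(- \frac{16065367318052}{15775}\right) = \frac{16065367318052}{15775}$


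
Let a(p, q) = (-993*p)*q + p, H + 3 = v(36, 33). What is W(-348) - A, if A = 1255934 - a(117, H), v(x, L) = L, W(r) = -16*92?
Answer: -4742719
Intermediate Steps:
W(r) = -1472
H = 30 (H = -3 + 33 = 30)
a(p, q) = p - 993*p*q (a(p, q) = -993*p*q + p = p - 993*p*q)
A = 4741247 (A = 1255934 - 117*(1 - 993*30) = 1255934 - 117*(1 - 29790) = 1255934 - 117*(-29789) = 1255934 - 1*(-3485313) = 1255934 + 3485313 = 4741247)
W(-348) - A = -1472 - 1*4741247 = -1472 - 4741247 = -4742719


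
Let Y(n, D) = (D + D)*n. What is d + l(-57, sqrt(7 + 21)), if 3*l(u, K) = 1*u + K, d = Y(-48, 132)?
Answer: -12691 + 2*sqrt(7)/3 ≈ -12689.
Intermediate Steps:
Y(n, D) = 2*D*n (Y(n, D) = (2*D)*n = 2*D*n)
d = -12672 (d = 2*132*(-48) = -12672)
l(u, K) = K/3 + u/3 (l(u, K) = (1*u + K)/3 = (u + K)/3 = (K + u)/3 = K/3 + u/3)
d + l(-57, sqrt(7 + 21)) = -12672 + (sqrt(7 + 21)/3 + (1/3)*(-57)) = -12672 + (sqrt(28)/3 - 19) = -12672 + ((2*sqrt(7))/3 - 19) = -12672 + (2*sqrt(7)/3 - 19) = -12672 + (-19 + 2*sqrt(7)/3) = -12691 + 2*sqrt(7)/3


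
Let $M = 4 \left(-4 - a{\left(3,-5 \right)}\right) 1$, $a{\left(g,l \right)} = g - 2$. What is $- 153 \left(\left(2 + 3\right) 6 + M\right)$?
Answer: $-1530$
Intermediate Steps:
$a{\left(g,l \right)} = -2 + g$
$M = -20$ ($M = 4 \left(-4 - \left(-2 + 3\right)\right) 1 = 4 \left(-4 - 1\right) 1 = 4 \left(-5\right) 1 = \left(-20\right) 1 = -20$)
$- 153 \left(\left(2 + 3\right) 6 + M\right) = - 153 \left(\left(2 + 3\right) 6 - 20\right) = - 153 \left(5 \cdot 6 - 20\right) = - 153 \left(30 - 20\right) = \left(-153\right) 10 = -1530$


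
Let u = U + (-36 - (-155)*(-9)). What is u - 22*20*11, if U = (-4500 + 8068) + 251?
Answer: -2452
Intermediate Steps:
U = 3819 (U = 3568 + 251 = 3819)
u = 2388 (u = 3819 + (-36 - (-155)*(-9)) = 3819 + (-36 - 31*45) = 3819 + (-36 - 1395) = 3819 - 1431 = 2388)
u - 22*20*11 = 2388 - 22*20*11 = 2388 - 440*11 = 2388 - 1*4840 = 2388 - 4840 = -2452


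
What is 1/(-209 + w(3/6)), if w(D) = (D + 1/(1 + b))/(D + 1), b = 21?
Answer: -11/2295 ≈ -0.0047930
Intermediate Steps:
w(D) = (1/22 + D)/(1 + D) (w(D) = (D + 1/(1 + 21))/(D + 1) = (D + 1/22)/(1 + D) = (1/22 + D)/(1 + D))
1/(-209 + w(3/6)) = 1/(-209 + (1/22 + 3/6)/(1 + 3/6)) = 1/(-209 + (1/22 + 3*(⅙))/(1 + 3*(⅙))) = 1/(-209 + (1/22 + ½)/(1 + ½)) = 1/(-209 + (6/11)/(3/2)) = 1/(-209 + (⅔)*(6/11)) = 1/(-209 + 4/11) = 1/(-2295/11) = -11/2295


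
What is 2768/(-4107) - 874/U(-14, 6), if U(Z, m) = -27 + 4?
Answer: 153298/4107 ≈ 37.326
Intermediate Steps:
U(Z, m) = -23
2768/(-4107) - 874/U(-14, 6) = 2768/(-4107) - 874/(-23) = 2768*(-1/4107) - 874*(-1/23) = -2768/4107 + 38 = 153298/4107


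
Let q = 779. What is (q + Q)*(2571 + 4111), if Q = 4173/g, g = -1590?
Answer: 1374751339/265 ≈ 5.1877e+6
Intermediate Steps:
Q = -1391/530 (Q = 4173/(-1590) = 4173*(-1/1590) = -1391/530 ≈ -2.6245)
(q + Q)*(2571 + 4111) = (779 - 1391/530)*(2571 + 4111) = (411479/530)*6682 = 1374751339/265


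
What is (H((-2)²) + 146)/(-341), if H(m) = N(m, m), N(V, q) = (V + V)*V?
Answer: -178/341 ≈ -0.52199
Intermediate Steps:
N(V, q) = 2*V² (N(V, q) = (2*V)*V = 2*V²)
H(m) = 2*m²
(H((-2)²) + 146)/(-341) = (2*((-2)²)² + 146)/(-341) = (2*4² + 146)*(-1/341) = (2*16 + 146)*(-1/341) = (32 + 146)*(-1/341) = 178*(-1/341) = -178/341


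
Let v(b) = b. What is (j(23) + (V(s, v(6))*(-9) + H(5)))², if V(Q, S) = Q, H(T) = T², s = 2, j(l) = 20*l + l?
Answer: 240100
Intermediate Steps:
j(l) = 21*l
(j(23) + (V(s, v(6))*(-9) + H(5)))² = (21*23 + (2*(-9) + 5²))² = (483 + (-18 + 25))² = (483 + 7)² = 490² = 240100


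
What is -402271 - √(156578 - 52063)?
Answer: -402271 - √104515 ≈ -4.0259e+5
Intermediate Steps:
-402271 - √(156578 - 52063) = -402271 - √104515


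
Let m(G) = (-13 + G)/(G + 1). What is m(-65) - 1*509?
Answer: -16249/32 ≈ -507.78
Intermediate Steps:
m(G) = (-13 + G)/(1 + G)
m(-65) - 1*509 = (-13 - 65)/(1 - 65) - 1*509 = -78/(-64) - 509 = -1/64*(-78) - 509 = 39/32 - 509 = -16249/32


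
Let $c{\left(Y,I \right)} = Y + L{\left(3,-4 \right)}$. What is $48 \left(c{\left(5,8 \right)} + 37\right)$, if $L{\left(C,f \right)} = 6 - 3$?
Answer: $2160$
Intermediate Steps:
$L{\left(C,f \right)} = 3$ ($L{\left(C,f \right)} = 6 - 3 = 3$)
$c{\left(Y,I \right)} = 3 + Y$ ($c{\left(Y,I \right)} = Y + 3 = 3 + Y$)
$48 \left(c{\left(5,8 \right)} + 37\right) = 48 \left(\left(3 + 5\right) + 37\right) = 48 \left(8 + 37\right) = 48 \cdot 45 = 2160$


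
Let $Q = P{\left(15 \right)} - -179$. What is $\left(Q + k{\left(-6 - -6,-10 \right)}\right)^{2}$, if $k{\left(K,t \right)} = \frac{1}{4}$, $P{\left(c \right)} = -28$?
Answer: $\frac{366025}{16} \approx 22877.0$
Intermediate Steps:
$k{\left(K,t \right)} = \frac{1}{4}$
$Q = 151$ ($Q = -28 - -179 = -28 + 179 = 151$)
$\left(Q + k{\left(-6 - -6,-10 \right)}\right)^{2} = \left(151 + \frac{1}{4}\right)^{2} = \left(\frac{605}{4}\right)^{2} = \frac{366025}{16}$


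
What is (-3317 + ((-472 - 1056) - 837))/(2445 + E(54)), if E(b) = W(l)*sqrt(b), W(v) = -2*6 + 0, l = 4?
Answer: -1543610/663361 - 22728*sqrt(6)/663361 ≈ -2.4109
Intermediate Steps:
W(v) = -12 (W(v) = -12 + 0 = -12)
E(b) = -12*sqrt(b)
(-3317 + ((-472 - 1056) - 837))/(2445 + E(54)) = (-3317 + ((-472 - 1056) - 837))/(2445 - 36*sqrt(6)) = (-3317 + (-1528 - 837))/(2445 - 36*sqrt(6)) = (-3317 - 2365)/(2445 - 36*sqrt(6)) = -5682/(2445 - 36*sqrt(6))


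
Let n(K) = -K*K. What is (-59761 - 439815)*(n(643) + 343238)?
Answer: 35075730536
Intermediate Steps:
n(K) = -K²
(-59761 - 439815)*(n(643) + 343238) = (-59761 - 439815)*(-1*643² + 343238) = -499576*(-1*413449 + 343238) = -499576*(-413449 + 343238) = -499576*(-70211) = 35075730536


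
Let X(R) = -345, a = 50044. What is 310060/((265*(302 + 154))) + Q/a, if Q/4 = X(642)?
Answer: 191873543/75591462 ≈ 2.5383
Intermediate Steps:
Q = -1380 (Q = 4*(-345) = -1380)
310060/((265*(302 + 154))) + Q/a = 310060/((265*(302 + 154))) - 1380/50044 = 310060/((265*456)) - 1380*1/50044 = 310060/120840 - 345/12511 = 310060*(1/120840) - 345/12511 = 15503/6042 - 345/12511 = 191873543/75591462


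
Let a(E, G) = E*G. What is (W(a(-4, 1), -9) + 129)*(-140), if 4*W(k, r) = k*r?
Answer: -19320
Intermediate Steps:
W(k, r) = k*r/4 (W(k, r) = (k*r)/4 = k*r/4)
(W(a(-4, 1), -9) + 129)*(-140) = ((¼)*(-4*1)*(-9) + 129)*(-140) = ((¼)*(-4)*(-9) + 129)*(-140) = (9 + 129)*(-140) = 138*(-140) = -19320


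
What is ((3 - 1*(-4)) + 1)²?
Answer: 64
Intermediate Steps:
((3 - 1*(-4)) + 1)² = ((3 + 4) + 1)² = (7 + 1)² = 8² = 64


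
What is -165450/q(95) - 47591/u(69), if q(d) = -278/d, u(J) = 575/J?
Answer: 176626428/3475 ≈ 50828.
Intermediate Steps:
-165450/q(95) - 47591/u(69) = -165450/((-278/95)) - 47591/(575/69) = -165450/((-278*1/95)) - 47591/(575*(1/69)) = -165450/(-278/95) - 47591/25/3 = -165450*(-95/278) - 47591*3/25 = 7858875/139 - 142773/25 = 176626428/3475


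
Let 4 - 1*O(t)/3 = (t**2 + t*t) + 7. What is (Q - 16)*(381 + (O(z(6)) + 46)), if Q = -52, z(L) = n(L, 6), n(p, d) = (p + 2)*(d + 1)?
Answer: 1251064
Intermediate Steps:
n(p, d) = (1 + d)*(2 + p) (n(p, d) = (2 + p)*(1 + d) = (1 + d)*(2 + p))
z(L) = 14 + 7*L (z(L) = 2 + L + 2*6 + 6*L = 2 + L + 12 + 6*L = 14 + 7*L)
O(t) = -9 - 6*t**2 (O(t) = 12 - 3*((t**2 + t*t) + 7) = 12 - 3*((t**2 + t**2) + 7) = 12 - 3*(2*t**2 + 7) = 12 - 3*(7 + 2*t**2) = 12 + (-21 - 6*t**2) = -9 - 6*t**2)
(Q - 16)*(381 + (O(z(6)) + 46)) = (-52 - 16)*(381 + ((-9 - 6*(14 + 7*6)**2) + 46)) = -68*(381 + ((-9 - 6*(14 + 42)**2) + 46)) = -68*(381 + ((-9 - 6*56**2) + 46)) = -68*(381 + ((-9 - 6*3136) + 46)) = -68*(381 + ((-9 - 18816) + 46)) = -68*(381 + (-18825 + 46)) = -68*(381 - 18779) = -68*(-18398) = 1251064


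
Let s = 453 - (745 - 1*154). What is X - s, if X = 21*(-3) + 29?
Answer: 104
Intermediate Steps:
X = -34 (X = -63 + 29 = -34)
s = -138 (s = 453 - (745 - 154) = 453 - 1*591 = 453 - 591 = -138)
X - s = -34 - 1*(-138) = -34 + 138 = 104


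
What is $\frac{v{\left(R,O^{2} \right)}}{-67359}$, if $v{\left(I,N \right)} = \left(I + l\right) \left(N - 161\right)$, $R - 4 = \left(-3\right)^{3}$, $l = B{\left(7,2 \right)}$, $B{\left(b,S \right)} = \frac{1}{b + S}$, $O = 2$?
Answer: $- \frac{32342}{606231} \approx -0.053349$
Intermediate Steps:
$B{\left(b,S \right)} = \frac{1}{S + b}$
$l = \frac{1}{9}$ ($l = \frac{1}{2 + 7} = \frac{1}{9} \approx 0.11111$)
$R = -23$ ($R = 4 + \left(-3\right)^{3} = 4 - 27 = -23$)
$v{\left(I,N \right)} = \left(-161 + N\right) \left(\frac{1}{9} + I\right)$ ($v{\left(I,N \right)} = \left(I + \frac{1}{9}\right) \left(N - 161\right) = \left(\frac{1}{9} + I\right) \left(-161 + N\right) = \left(-161 + N\right) \left(\frac{1}{9} + I\right)$)
$\frac{v{\left(R,O^{2} \right)}}{-67359} = \frac{- \frac{161}{9} - -3703 + \frac{2^{2}}{9} - 23 \cdot 2^{2}}{-67359} = \left(- \frac{161}{9} + 3703 + \frac{1}{9} \cdot 4 - 92\right) \left(- \frac{1}{67359}\right) = \left(- \frac{161}{9} + 3703 + \frac{4}{9} - 92\right) \left(- \frac{1}{67359}\right) = \frac{32342}{9} \left(- \frac{1}{67359}\right) = - \frac{32342}{606231}$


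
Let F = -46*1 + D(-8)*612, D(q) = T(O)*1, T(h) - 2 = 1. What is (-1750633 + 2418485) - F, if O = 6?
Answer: 666062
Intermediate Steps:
T(h) = 3 (T(h) = 2 + 1 = 3)
D(q) = 3 (D(q) = 3*1 = 3)
F = 1790 (F = -46*1 + 3*612 = -46 + 1836 = 1790)
(-1750633 + 2418485) - F = (-1750633 + 2418485) - 1*1790 = 667852 - 1790 = 666062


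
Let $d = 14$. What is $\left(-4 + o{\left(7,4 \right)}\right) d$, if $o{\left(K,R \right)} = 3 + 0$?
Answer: $-14$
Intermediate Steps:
$o{\left(K,R \right)} = 3$
$\left(-4 + o{\left(7,4 \right)}\right) d = \left(-4 + 3\right) 14 = \left(-1\right) 14 = -14$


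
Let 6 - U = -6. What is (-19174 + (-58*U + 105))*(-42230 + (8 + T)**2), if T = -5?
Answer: 834498065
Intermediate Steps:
U = 12 (U = 6 - 1*(-6) = 6 + 6 = 12)
(-19174 + (-58*U + 105))*(-42230 + (8 + T)**2) = (-19174 + (-58*12 + 105))*(-42230 + (8 - 5)**2) = (-19174 + (-696 + 105))*(-42230 + 3**2) = (-19174 - 591)*(-42230 + 9) = -19765*(-42221) = 834498065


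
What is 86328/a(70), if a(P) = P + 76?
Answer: 43164/73 ≈ 591.29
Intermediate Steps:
a(P) = 76 + P
86328/a(70) = 86328/(76 + 70) = 86328/146 = 86328*(1/146) = 43164/73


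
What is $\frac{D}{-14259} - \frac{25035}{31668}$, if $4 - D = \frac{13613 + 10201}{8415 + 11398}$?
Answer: $- \frac{336880131449}{426030459036} \approx -0.79074$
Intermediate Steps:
$D = \frac{55438}{19813}$ ($D = 4 - \frac{13613 + 10201}{8415 + 11398} = 4 - \frac{23814}{19813} = \frac{55438}{19813} \approx 2.7981$)
$\frac{D}{-14259} - \frac{25035}{31668} = \frac{55438}{19813 \left(-14259\right)} - \frac{25035}{31668} = \frac{55438}{19813} \left(- \frac{1}{14259}\right) - \frac{8345}{10556} = - \frac{55438}{282513567} - \frac{8345}{10556} = - \frac{336880131449}{426030459036}$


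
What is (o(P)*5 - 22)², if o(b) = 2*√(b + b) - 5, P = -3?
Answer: 1609 - 940*I*√6 ≈ 1609.0 - 2302.5*I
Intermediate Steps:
o(b) = -5 + 2*√2*√b (o(b) = 2*√(2*b) - 5 = 2*(√2*√b) - 5 = 2*√2*√b - 5 = -5 + 2*√2*√b)
(o(P)*5 - 22)² = ((-5 + 2*√2*√(-3))*5 - 22)² = ((-5 + 2*√2*(I*√3))*5 - 22)² = ((-5 + 2*I*√6)*5 - 22)² = ((-25 + 10*I*√6) - 22)² = (-47 + 10*I*√6)²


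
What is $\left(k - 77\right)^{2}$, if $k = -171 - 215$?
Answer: $214369$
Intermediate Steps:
$k = -386$
$\left(k - 77\right)^{2} = \left(-386 - 77\right)^{2} = \left(-463\right)^{2} = 214369$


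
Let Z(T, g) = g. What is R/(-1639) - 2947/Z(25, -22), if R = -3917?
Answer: 446937/3278 ≈ 136.34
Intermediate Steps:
R/(-1639) - 2947/Z(25, -22) = -3917/(-1639) - 2947/(-22) = -3917*(-1/1639) - 2947*(-1/22) = 3917/1639 + 2947/22 = 446937/3278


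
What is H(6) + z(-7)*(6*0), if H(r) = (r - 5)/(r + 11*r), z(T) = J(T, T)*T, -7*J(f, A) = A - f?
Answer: 1/72 ≈ 0.013889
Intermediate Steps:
J(f, A) = -A/7 + f/7 (J(f, A) = -(A - f)/7 = -A/7 + f/7)
z(T) = 0 (z(T) = (-T/7 + T/7)*T = 0*T = 0)
H(r) = (-5 + r)/(12*r) (H(r) = (-5 + r)/((12*r)) = (-5 + r)*(1/(12*r)) = (-5 + r)/(12*r))
H(6) + z(-7)*(6*0) = (1/12)*(-5 + 6)/6 + 0*(6*0) = (1/12)*(⅙)*1 + 0*0 = 1/72 + 0 = 1/72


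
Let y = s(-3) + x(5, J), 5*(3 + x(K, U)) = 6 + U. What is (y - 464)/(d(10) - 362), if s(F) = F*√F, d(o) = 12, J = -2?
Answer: 333/250 + 3*I*√3/350 ≈ 1.332 + 0.014846*I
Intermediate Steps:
x(K, U) = -9/5 + U/5 (x(K, U) = -3 + (6 + U)/5 = -3 + (6/5 + U/5) = -9/5 + U/5)
s(F) = F^(3/2)
y = -11/5 - 3*I*√3 (y = (-3)^(3/2) + (-9/5 + (⅕)*(-2)) = -3*I*√3 + (-9/5 - ⅖) = -3*I*√3 - 11/5 = -11/5 - 3*I*√3 ≈ -2.2 - 5.1962*I)
(y - 464)/(d(10) - 362) = ((-11/5 - 3*I*√3) - 464)/(12 - 362) = (-2331/5 - 3*I*√3)/(-350) = (-2331/5 - 3*I*√3)*(-1/350) = 333/250 + 3*I*√3/350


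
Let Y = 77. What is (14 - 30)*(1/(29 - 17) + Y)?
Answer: -3700/3 ≈ -1233.3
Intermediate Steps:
(14 - 30)*(1/(29 - 17) + Y) = (14 - 30)*(1/(29 - 17) + 77) = -16*(1/12 + 77) = -16*925/12 = -3700/3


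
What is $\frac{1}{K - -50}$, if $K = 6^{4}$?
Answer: $\frac{1}{1346} \approx 0.00074294$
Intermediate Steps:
$K = 1296$
$\frac{1}{K - -50} = \frac{1}{1296 - -50} = \frac{1}{1296 + 50} = \frac{1}{1346}$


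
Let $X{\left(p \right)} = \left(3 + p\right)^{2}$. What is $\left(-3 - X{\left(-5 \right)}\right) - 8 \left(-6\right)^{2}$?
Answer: $-295$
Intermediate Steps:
$\left(-3 - X{\left(-5 \right)}\right) - 8 \left(-6\right)^{2} = \left(-3 - \left(3 - 5\right)^{2}\right) - 8 \left(-6\right)^{2} = \left(-3 - \left(-2\right)^{2}\right) - 288 = \left(-3 - 4\right) - 288 = -7 - 288 = -295$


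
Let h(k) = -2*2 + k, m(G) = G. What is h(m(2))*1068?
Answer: -2136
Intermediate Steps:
h(k) = -4 + k
h(m(2))*1068 = (-4 + 2)*1068 = -2*1068 = -2136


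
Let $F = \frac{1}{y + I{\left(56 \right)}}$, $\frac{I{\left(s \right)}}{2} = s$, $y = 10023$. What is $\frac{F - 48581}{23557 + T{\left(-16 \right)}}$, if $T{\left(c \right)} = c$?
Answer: $- \frac{492368434}{238588035} \approx -2.0637$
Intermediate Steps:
$I{\left(s \right)} = 2 s$
$F = \frac{1}{10135}$ ($F = \frac{1}{10023 + 2 \cdot 56} = \frac{1}{10023 + 112} = \frac{1}{10135} \approx 9.8668 \cdot 10^{-5}$)
$\frac{F - 48581}{23557 + T{\left(-16 \right)}} = \frac{\frac{1}{10135} - 48581}{23557 - 16} = - \frac{492368434}{10135 \cdot 23541} = \left(- \frac{492368434}{10135}\right) \frac{1}{23541} = - \frac{492368434}{238588035}$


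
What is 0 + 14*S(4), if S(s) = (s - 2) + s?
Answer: 84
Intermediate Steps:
S(s) = -2 + 2*s (S(s) = (-2 + s) + s = -2 + 2*s)
0 + 14*S(4) = 0 + 14*(-2 + 2*4) = 0 + 14*(-2 + 8) = 0 + 14*6 = 0 + 84 = 84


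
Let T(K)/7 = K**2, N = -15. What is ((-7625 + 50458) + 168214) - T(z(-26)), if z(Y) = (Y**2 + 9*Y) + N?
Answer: -1065256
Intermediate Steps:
z(Y) = -15 + Y**2 + 9*Y (z(Y) = (Y**2 + 9*Y) - 15 = -15 + Y**2 + 9*Y)
T(K) = 7*K**2
((-7625 + 50458) + 168214) - T(z(-26)) = ((-7625 + 50458) + 168214) - 7*(-15 + (-26)**2 + 9*(-26))**2 = (42833 + 168214) - 7*(-15 + 676 - 234)**2 = 211047 - 7*427**2 = 211047 - 7*182329 = 211047 - 1*1276303 = 211047 - 1276303 = -1065256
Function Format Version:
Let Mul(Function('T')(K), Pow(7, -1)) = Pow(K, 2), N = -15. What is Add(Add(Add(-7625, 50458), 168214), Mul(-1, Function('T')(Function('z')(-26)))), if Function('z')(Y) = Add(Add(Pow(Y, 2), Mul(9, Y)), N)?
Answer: -1065256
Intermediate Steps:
Function('z')(Y) = Add(-15, Pow(Y, 2), Mul(9, Y)) (Function('z')(Y) = Add(Add(Pow(Y, 2), Mul(9, Y)), -15) = Add(-15, Pow(Y, 2), Mul(9, Y)))
Function('T')(K) = Mul(7, Pow(K, 2))
Add(Add(Add(-7625, 50458), 168214), Mul(-1, Function('T')(Function('z')(-26)))) = Add(Add(Add(-7625, 50458), 168214), Mul(-1, Mul(7, Pow(Add(-15, Pow(-26, 2), Mul(9, -26)), 2)))) = Add(Add(42833, 168214), Mul(-1, Mul(7, Pow(Add(-15, 676, -234), 2)))) = Add(211047, Mul(-1, Mul(7, Pow(427, 2)))) = Add(211047, Mul(-1, Mul(7, 182329))) = Add(211047, Mul(-1, 1276303)) = Add(211047, -1276303) = -1065256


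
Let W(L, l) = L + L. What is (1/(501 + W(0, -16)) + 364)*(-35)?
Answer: -6382775/501 ≈ -12740.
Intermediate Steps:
W(L, l) = 2*L
(1/(501 + W(0, -16)) + 364)*(-35) = (1/(501 + 2*0) + 364)*(-35) = (1/(501 + 0) + 364)*(-35) = (1/501 + 364)*(-35) = (182365/501)*(-35) = -6382775/501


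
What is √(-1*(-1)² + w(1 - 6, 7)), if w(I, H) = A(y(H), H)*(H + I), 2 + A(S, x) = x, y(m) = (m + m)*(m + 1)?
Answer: 3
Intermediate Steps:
y(m) = 2*m*(1 + m) (y(m) = (2*m)*(1 + m) = 2*m*(1 + m))
A(S, x) = -2 + x
w(I, H) = (-2 + H)*(H + I)
√(-1*(-1)² + w(1 - 6, 7)) = √(-1*(-1)² + (-2 + 7)*(7 + (1 - 6))) = √(-1*1 + 5*(7 - 5)) = √(-1 + 5*2) = √(-1 + 10) = √9 = 3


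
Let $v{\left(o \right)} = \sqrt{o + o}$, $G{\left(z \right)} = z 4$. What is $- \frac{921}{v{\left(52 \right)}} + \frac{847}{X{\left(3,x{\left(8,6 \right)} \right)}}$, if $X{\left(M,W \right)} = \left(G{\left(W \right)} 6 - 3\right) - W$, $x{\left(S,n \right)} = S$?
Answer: $\frac{847}{181} - \frac{921 \sqrt{26}}{52} \approx -85.632$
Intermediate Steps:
$G{\left(z \right)} = 4 z$
$v{\left(o \right)} = \sqrt{2} \sqrt{o}$ ($v{\left(o \right)} = \sqrt{2 o} = \sqrt{2} \sqrt{o}$)
$X{\left(M,W \right)} = -3 + 23 W$ ($X{\left(M,W \right)} = \left(4 W 6 - 3\right) - W = \left(24 W - 3\right) - W = \left(-3 + 24 W\right) - W = -3 + 23 W$)
$- \frac{921}{v{\left(52 \right)}} + \frac{847}{X{\left(3,x{\left(8,6 \right)} \right)}} = - \frac{921}{\sqrt{2} \sqrt{52}} + \frac{847}{-3 + 23 \cdot 8} = - \frac{921}{\sqrt{2} \cdot 2 \sqrt{13}} + \frac{847}{-3 + 184} = - \frac{921}{2 \sqrt{26}} + \frac{847}{181} = - 921 \frac{\sqrt{26}}{52} + 847 \cdot \frac{1}{181} = - \frac{921 \sqrt{26}}{52} + \frac{847}{181} = \frac{847}{181} - \frac{921 \sqrt{26}}{52}$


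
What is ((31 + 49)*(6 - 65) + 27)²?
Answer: 22024249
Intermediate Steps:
((31 + 49)*(6 - 65) + 27)² = (80*(-59) + 27)² = (-4720 + 27)² = (-4693)² = 22024249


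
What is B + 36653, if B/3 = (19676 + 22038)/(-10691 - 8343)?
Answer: 348764030/9517 ≈ 36646.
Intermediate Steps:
B = -62571/9517 (B = 3*((19676 + 22038)/(-10691 - 8343)) = 3*(41714/(-19034)) = 3*(41714*(-1/19034)) = 3*(-20857/9517) = -62571/9517 ≈ -6.5747)
B + 36653 = -62571/9517 + 36653 = 348764030/9517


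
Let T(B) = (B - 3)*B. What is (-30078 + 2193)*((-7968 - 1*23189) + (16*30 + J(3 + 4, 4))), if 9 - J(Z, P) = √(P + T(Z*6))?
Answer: 855177180 + 27885*√1642 ≈ 8.5631e+8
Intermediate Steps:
T(B) = B*(-3 + B) (T(B) = (-3 + B)*B = B*(-3 + B))
J(Z, P) = 9 - √(P + 6*Z*(-3 + 6*Z)) (J(Z, P) = 9 - √(P + (Z*6)*(-3 + Z*6)) = 9 - √(P + (6*Z)*(-3 + 6*Z)) = 9 - √(P + 6*Z*(-3 + 6*Z)))
(-30078 + 2193)*((-7968 - 1*23189) + (16*30 + J(3 + 4, 4))) = (-30078 + 2193)*((-7968 - 1*23189) + (16*30 + (9 - √(4 + 18*(3 + 4)*(-1 + 2*(3 + 4)))))) = -27885*((-7968 - 23189) + (480 + (9 - √(4 + 18*7*(-1 + 2*7))))) = -27885*(-31157 + (480 + (9 - √(4 + 18*7*(-1 + 14))))) = -27885*(-31157 + (480 + (9 - √(4 + 18*7*13)))) = -27885*(-31157 + (480 + (9 - √(4 + 1638)))) = -27885*(-31157 + (480 + (9 - √1642))) = -27885*(-31157 + (489 - √1642)) = -27885*(-30668 - √1642) = 855177180 + 27885*√1642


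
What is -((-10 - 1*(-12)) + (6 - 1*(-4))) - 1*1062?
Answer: -1074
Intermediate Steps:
-((-10 - 1*(-12)) + (6 - 1*(-4))) - 1*1062 = -((-10 + 12) + (6 + 4)) - 1062 = -(2 + 10) - 1062 = -1*12 - 1062 = -12 - 1062 = -1074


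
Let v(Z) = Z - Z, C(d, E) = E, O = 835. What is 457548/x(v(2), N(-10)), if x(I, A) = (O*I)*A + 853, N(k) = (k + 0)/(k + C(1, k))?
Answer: 457548/853 ≈ 536.40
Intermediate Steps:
N(k) = ½ (N(k) = (k + 0)/(k + k) = k/((2*k)) = k*(1/(2*k)) = ½)
v(Z) = 0
x(I, A) = 853 + 835*A*I (x(I, A) = (835*I)*A + 853 = 835*A*I + 853 = 853 + 835*A*I)
457548/x(v(2), N(-10)) = 457548/(853 + 835*(½)*0) = 457548/(853 + 0) = 457548/853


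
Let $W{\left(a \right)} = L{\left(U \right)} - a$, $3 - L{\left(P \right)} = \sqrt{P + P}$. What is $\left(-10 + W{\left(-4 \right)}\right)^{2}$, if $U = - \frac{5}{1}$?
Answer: $\left(3 + i \sqrt{10}\right)^{2} \approx -1.0 + 18.974 i$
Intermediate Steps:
$U = -5$ ($U = \left(-5\right) 1 = -5$)
$L{\left(P \right)} = 3 - \sqrt{2} \sqrt{P}$ ($L{\left(P \right)} = 3 - \sqrt{P + P} = 3 - \sqrt{2 P} = 3 - \sqrt{2} \sqrt{P}$)
$W{\left(a \right)} = 3 - a - i \sqrt{10}$ ($W{\left(a \right)} = \left(3 - \sqrt{2} \sqrt{-5}\right) - a = \left(3 - \sqrt{2} i \sqrt{5}\right) - a = \left(3 - i \sqrt{10}\right) - a = 3 - a - i \sqrt{10}$)
$\left(-10 + W{\left(-4 \right)}\right)^{2} = \left(-10 - \left(-7 + i \sqrt{10}\right)\right)^{2} = \left(-10 + \left(3 + 4 - i \sqrt{10}\right)\right)^{2} = \left(-10 + \left(7 - i \sqrt{10}\right)\right)^{2} = \left(-3 - i \sqrt{10}\right)^{2}$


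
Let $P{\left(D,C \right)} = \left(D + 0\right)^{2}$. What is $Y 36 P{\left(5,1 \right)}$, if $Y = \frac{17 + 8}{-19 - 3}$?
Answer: $- \frac{11250}{11} \approx -1022.7$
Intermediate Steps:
$P{\left(D,C \right)} = D^{2}$
$Y = - \frac{25}{22}$ ($Y = \frac{25}{-22} = 25 \left(- \frac{1}{22}\right) = - \frac{25}{22} \approx -1.1364$)
$Y 36 P{\left(5,1 \right)} = \left(- \frac{25}{22}\right) 36 \cdot 5^{2} = \left(- \frac{450}{11}\right) 25 = - \frac{11250}{11}$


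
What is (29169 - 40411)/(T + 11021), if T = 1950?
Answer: -1606/1853 ≈ -0.86670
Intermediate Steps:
(29169 - 40411)/(T + 11021) = (29169 - 40411)/(1950 + 11021) = -11242/12971 = -11242*1/12971 = -1606/1853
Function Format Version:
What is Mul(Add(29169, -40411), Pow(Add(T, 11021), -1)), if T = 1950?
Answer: Rational(-1606, 1853) ≈ -0.86670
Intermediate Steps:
Mul(Add(29169, -40411), Pow(Add(T, 11021), -1)) = Mul(Add(29169, -40411), Pow(Add(1950, 11021), -1)) = Mul(-11242, Pow(12971, -1)) = Mul(-11242, Rational(1, 12971)) = Rational(-1606, 1853)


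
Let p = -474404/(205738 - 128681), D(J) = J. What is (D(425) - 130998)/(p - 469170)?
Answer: 10061563661/36153307094 ≈ 0.27830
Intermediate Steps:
p = -474404/77057 ≈ -6.1565
(D(425) - 130998)/(p - 469170) = (425 - 130998)/(-474404/77057 - 469170) = -130573/(-36153307094/77057) = -130573*(-77057/36153307094) = 10061563661/36153307094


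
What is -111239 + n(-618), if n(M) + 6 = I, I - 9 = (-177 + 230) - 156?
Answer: -111339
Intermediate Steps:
I = -94 (I = 9 + ((-177 + 230) - 156) = 9 + (53 - 156) = 9 - 103 = -94)
n(M) = -100 (n(M) = -6 - 94 = -100)
-111239 + n(-618) = -111239 - 100 = -111339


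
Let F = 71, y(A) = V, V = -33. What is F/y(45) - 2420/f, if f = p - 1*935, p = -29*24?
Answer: -35941/53823 ≈ -0.66776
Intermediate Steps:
p = -696
f = -1631 (f = -696 - 1*935 = -696 - 935 = -1631)
y(A) = -33
F/y(45) - 2420/f = 71/(-33) - 2420/(-1631) = 71*(-1/33) - 2420*(-1/1631) = -71/33 + 2420/1631 = -35941/53823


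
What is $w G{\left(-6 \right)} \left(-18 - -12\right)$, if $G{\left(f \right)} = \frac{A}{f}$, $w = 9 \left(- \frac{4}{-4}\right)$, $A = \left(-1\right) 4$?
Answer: $-36$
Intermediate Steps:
$A = -4$
$w = 9$ ($w = 9 \left(\left(-4\right) \left(- \frac{1}{4}\right)\right) = 9 \cdot 1 = 9$)
$G{\left(f \right)} = - \frac{4}{f}$
$w G{\left(-6 \right)} \left(-18 - -12\right) = 9 \left(- \frac{4}{-6}\right) \left(-18 - -12\right) = 9 \left(\left(-4\right) \left(- \frac{1}{6}\right)\right) \left(-18 + 12\right) = 9 \cdot \frac{2}{3} \left(-6\right) = 6 \left(-6\right) = -36$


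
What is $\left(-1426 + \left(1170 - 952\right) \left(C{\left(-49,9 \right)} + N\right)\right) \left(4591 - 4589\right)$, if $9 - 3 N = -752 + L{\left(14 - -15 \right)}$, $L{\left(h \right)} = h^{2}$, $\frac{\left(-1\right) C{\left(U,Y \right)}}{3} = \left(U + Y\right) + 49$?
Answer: $- \frac{78752}{3} \approx -26251.0$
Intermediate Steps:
$C{\left(U,Y \right)} = -147 - 3 U - 3 Y$ ($C{\left(U,Y \right)} = - 3 \left(\left(U + Y\right) + 49\right) = - 3 \left(49 + U + Y\right) = -147 - 3 U - 3 Y$)
$N = - \frac{80}{3}$ ($N = 3 - \frac{-752 + \left(14 - -15\right)^{2}}{3} = 3 - \frac{-752 + \left(14 + 15\right)^{2}}{3} = 3 - \frac{-752 + 29^{2}}{3} = 3 - \frac{-752 + 841}{3} = 3 - \frac{89}{3} = - \frac{80}{3} \approx -26.667$)
$\left(-1426 + \left(1170 - 952\right) \left(C{\left(-49,9 \right)} + N\right)\right) \left(4591 - 4589\right) = \left(-1426 + \left(1170 - 952\right) \left(\left(-147 - -147 - 27\right) - \frac{80}{3}\right)\right) \left(4591 - 4589\right) = \left(-1426 + 218 \left(\left(-147 + 147 - 27\right) - \frac{80}{3}\right)\right) 2 = \left(-1426 + 218 \left(-27 - \frac{80}{3}\right)\right) 2 = \left(-1426 + 218 \left(- \frac{161}{3}\right)\right) 2 = \left(-1426 - \frac{35098}{3}\right) 2 = \left(- \frac{39376}{3}\right) 2 = - \frac{78752}{3}$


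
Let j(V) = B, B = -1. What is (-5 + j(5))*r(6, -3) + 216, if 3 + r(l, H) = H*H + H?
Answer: 198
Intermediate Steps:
j(V) = -1
r(l, H) = -3 + H + H² (r(l, H) = -3 + (H*H + H) = -3 + (H² + H) = -3 + (H + H²) = -3 + H + H²)
(-5 + j(5))*r(6, -3) + 216 = (-5 - 1)*(-3 - 3 + (-3)²) + 216 = -6*(-3 - 3 + 9) + 216 = -6*3 + 216 = -18 + 216 = 198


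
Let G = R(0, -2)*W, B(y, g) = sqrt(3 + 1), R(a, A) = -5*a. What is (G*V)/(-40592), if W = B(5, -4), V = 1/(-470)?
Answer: 0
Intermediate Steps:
V = -1/470 ≈ -0.0021277
B(y, g) = 2 (B(y, g) = sqrt(4) = 2)
W = 2
G = 0 (G = -5*0*2 = 0*2 = 0)
(G*V)/(-40592) = (0*(-1/470))/(-40592) = 0*(-1/40592) = 0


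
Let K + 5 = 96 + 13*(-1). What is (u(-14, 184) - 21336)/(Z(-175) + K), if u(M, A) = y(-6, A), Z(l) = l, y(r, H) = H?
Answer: 21152/97 ≈ 218.06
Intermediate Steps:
u(M, A) = A
K = 78 (K = -5 + (96 + 13*(-1)) = -5 + (96 - 13) = -5 + 83 = 78)
(u(-14, 184) - 21336)/(Z(-175) + K) = (184 - 21336)/(-175 + 78) = -21152/(-97) = -21152*(-1/97) = 21152/97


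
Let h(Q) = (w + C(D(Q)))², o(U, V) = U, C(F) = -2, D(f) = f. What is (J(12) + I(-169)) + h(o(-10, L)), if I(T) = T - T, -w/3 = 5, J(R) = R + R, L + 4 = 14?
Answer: 313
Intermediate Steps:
L = 10 (L = -4 + 14 = 10)
J(R) = 2*R
w = -15 (w = -3*5 = -15)
I(T) = 0
h(Q) = 289 (h(Q) = (-15 - 2)² = (-17)² = 289)
(J(12) + I(-169)) + h(o(-10, L)) = (2*12 + 0) + 289 = (24 + 0) + 289 = 24 + 289 = 313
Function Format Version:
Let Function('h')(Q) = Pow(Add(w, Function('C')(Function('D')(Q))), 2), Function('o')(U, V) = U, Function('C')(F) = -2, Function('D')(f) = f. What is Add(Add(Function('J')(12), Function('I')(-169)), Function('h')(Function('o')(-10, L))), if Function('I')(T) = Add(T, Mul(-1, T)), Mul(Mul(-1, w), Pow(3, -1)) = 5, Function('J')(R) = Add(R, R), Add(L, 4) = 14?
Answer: 313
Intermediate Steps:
L = 10 (L = Add(-4, 14) = 10)
Function('J')(R) = Mul(2, R)
w = -15 (w = Mul(-3, 5) = -15)
Function('I')(T) = 0
Function('h')(Q) = 289 (Function('h')(Q) = Pow(Add(-15, -2), 2) = Pow(-17, 2) = 289)
Add(Add(Function('J')(12), Function('I')(-169)), Function('h')(Function('o')(-10, L))) = Add(Add(Mul(2, 12), 0), 289) = Add(Add(24, 0), 289) = Add(24, 289) = 313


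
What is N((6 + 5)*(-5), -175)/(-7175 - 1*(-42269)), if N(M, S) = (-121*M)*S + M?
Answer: -582340/17547 ≈ -33.187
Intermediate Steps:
N(M, S) = M - 121*M*S (N(M, S) = -121*M*S + M = M - 121*M*S)
N((6 + 5)*(-5), -175)/(-7175 - 1*(-42269)) = (((6 + 5)*(-5))*(1 - 121*(-175)))/(-7175 - 1*(-42269)) = ((11*(-5))*(1 + 21175))/(-7175 + 42269) = -55*21176/35094 = -1164680*1/35094 = -582340/17547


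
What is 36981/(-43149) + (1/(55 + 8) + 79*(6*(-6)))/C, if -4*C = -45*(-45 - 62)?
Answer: 6568732157/4363011135 ≈ 1.5056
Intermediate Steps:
C = -4815/4 (C = -(-45)*(-45 - 62)/4 = -(-45)*(-107)/4 = -1/4*4815 = -4815/4 ≈ -1203.8)
36981/(-43149) + (1/(55 + 8) + 79*(6*(-6)))/C = 36981/(-43149) + (1/(55 + 8) + 79*(6*(-6)))/(-4815/4) = 36981*(-1/43149) + (1/63 + 79*(-36))*(-4/4815) = -12327/14383 + (1/63 - 2844)*(-4/4815) = -12327/14383 - 179171/63*(-4/4815) = -12327/14383 + 716684/303345 = 6568732157/4363011135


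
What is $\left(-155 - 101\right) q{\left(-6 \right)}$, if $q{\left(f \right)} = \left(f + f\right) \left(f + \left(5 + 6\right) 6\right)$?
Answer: $184320$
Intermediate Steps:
$q{\left(f \right)} = 2 f \left(66 + f\right)$ ($q{\left(f \right)} = 2 f \left(f + 11 \cdot 6\right) = 2 f \left(f + 66\right) = 2 f \left(66 + f\right)$)
$\left(-155 - 101\right) q{\left(-6 \right)} = \left(-155 - 101\right) 2 \left(-6\right) \left(66 - 6\right) = - 256 \cdot 2 \left(-6\right) 60 = \left(-256\right) \left(-720\right) = 184320$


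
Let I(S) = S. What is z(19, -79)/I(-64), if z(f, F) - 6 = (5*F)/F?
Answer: -11/64 ≈ -0.17188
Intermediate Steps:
z(f, F) = 11 (z(f, F) = 6 + (5*F)/F = 6 + 5 = 11)
z(19, -79)/I(-64) = 11/(-64) = 11*(-1/64) = -11/64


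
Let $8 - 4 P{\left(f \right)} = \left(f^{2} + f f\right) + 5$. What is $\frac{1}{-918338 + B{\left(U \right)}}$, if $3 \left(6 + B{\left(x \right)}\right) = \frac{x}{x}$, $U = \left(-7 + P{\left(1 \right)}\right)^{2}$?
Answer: $- \frac{3}{2755031} \approx -1.0889 \cdot 10^{-6}$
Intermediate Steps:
$P{\left(f \right)} = \frac{3}{4} - \frac{f^{2}}{2}$ ($P{\left(f \right)} = 2 - \frac{\left(f^{2} + f f\right) + 5}{4} = 2 - \frac{\left(f^{2} + f^{2}\right) + 5}{4} = 2 - \frac{2 f^{2} + 5}{4} = 2 - \frac{5 + 2 f^{2}}{4} = 2 - \left(\frac{5}{4} + \frac{f^{2}}{2}\right) = \frac{3}{4} - \frac{f^{2}}{2}$)
$U = \frac{729}{16}$ ($U = \left(-7 + \left(\frac{3}{4} - \frac{1^{2}}{2}\right)\right)^{2} = \left(-7 + \left(\frac{3}{4} - \frac{1}{2}\right)\right)^{2} = \left(-7 + \frac{1}{4}\right)^{2} = \left(- \frac{27}{4}\right)^{2} = \frac{729}{16} \approx 45.563$)
$B{\left(x \right)} = - \frac{17}{3}$ ($B{\left(x \right)} = -6 + \frac{x \frac{1}{x}}{3} = -6 + \frac{1}{3} \cdot 1 = -6 + \frac{1}{3} = - \frac{17}{3}$)
$\frac{1}{-918338 + B{\left(U \right)}} = \frac{1}{-918338 - \frac{17}{3}} = \frac{1}{- \frac{2755031}{3}} = - \frac{3}{2755031}$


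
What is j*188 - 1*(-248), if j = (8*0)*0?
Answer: 248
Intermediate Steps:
j = 0 (j = 0*0 = 0)
j*188 - 1*(-248) = 0*188 - 1*(-248) = 0 + 248 = 248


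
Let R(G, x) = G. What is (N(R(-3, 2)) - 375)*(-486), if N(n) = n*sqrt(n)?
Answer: 182250 + 1458*I*sqrt(3) ≈ 1.8225e+5 + 2525.3*I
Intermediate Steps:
N(n) = n**(3/2)
(N(R(-3, 2)) - 375)*(-486) = ((-3)**(3/2) - 375)*(-486) = (-3*I*sqrt(3) - 375)*(-486) = (-375 - 3*I*sqrt(3))*(-486) = 182250 + 1458*I*sqrt(3)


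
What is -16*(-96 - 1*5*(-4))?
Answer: 1216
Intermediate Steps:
-16*(-96 - 1*5*(-4)) = -16*(-96 - 5*(-4)) = -16*(-96 + 20) = -16*(-76) = 1216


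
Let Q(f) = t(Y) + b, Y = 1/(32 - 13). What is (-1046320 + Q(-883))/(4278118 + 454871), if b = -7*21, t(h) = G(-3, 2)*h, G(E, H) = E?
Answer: -19882876/89926791 ≈ -0.22110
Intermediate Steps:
Y = 1/19 ≈ 0.052632
t(h) = -3*h
b = -147
Q(f) = -2796/19 (Q(f) = -3*1/19 - 147 = -3/19 - 147 = -2796/19)
(-1046320 + Q(-883))/(4278118 + 454871) = (-1046320 - 2796/19)/(4278118 + 454871) = -19882876/19/4732989 = -19882876/19*1/4732989 = -19882876/89926791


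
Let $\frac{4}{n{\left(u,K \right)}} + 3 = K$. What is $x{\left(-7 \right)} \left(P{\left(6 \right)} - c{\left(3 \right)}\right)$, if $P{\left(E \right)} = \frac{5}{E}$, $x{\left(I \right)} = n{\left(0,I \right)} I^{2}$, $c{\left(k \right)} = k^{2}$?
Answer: $\frac{2401}{15} \approx 160.07$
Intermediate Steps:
$n{\left(u,K \right)} = \frac{4}{-3 + K}$
$x{\left(I \right)} = \frac{4 I^{2}}{-3 + I}$ ($x{\left(I \right)} = \frac{4}{-3 + I} I^{2} = \frac{4 I^{2}}{-3 + I}$)
$x{\left(-7 \right)} \left(P{\left(6 \right)} - c{\left(3 \right)}\right) = \frac{4 \left(-7\right)^{2}}{-3 - 7} \left(\frac{5}{6} - 3^{2}\right) = 4 \cdot 49 \frac{1}{-10} \left(5 \cdot \frac{1}{6} - 9\right) = 4 \cdot 49 \left(- \frac{1}{10}\right) \left(\frac{5}{6} - 9\right) = \left(- \frac{98}{5}\right) \left(- \frac{49}{6}\right) = \frac{2401}{15}$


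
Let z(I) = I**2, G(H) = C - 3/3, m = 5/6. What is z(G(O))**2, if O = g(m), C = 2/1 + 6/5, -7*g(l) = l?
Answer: 14641/625 ≈ 23.426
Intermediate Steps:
m = 5/6 (m = 5*(1/6) = 5/6 ≈ 0.83333)
g(l) = -l/7
C = 16/5 (C = 2*1 + 6*(1/5) = 2 + 6/5 = 16/5 ≈ 3.2000)
O = -5/42 (O = -1/7*5/6 = -5/42 ≈ -0.11905)
G(H) = 11/5 (G(H) = 16/5 - 3/3 = 16/5 - 3*1/3 = 16/5 - 1 = 11/5)
z(G(O))**2 = ((11/5)**2)**2 = (121/25)**2 = 14641/625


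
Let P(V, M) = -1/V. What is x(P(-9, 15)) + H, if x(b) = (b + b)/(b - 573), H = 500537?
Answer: 1290384385/2578 ≈ 5.0054e+5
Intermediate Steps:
x(b) = 2*b/(-573 + b) (x(b) = (2*b)/(-573 + b) = 2*b/(-573 + b))
x(P(-9, 15)) + H = 2*(-1/(-9))/(-573 - 1/(-9)) + 500537 = 2*(-1*(-⅑))/(-573 - 1*(-⅑)) + 500537 = 2*(⅑)/(-573 + ⅑) + 500537 = 2*(⅑)/(-5156/9) + 500537 = 2*(⅑)*(-9/5156) + 500537 = -1/2578 + 500537 = 1290384385/2578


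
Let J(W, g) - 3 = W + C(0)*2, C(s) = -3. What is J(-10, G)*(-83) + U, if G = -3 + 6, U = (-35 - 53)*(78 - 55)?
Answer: -945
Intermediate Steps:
U = -2024 (U = -88*23 = -2024)
G = 3
J(W, g) = -3 + W (J(W, g) = 3 + (W - 3*2) = 3 + (W - 6) = 3 + (-6 + W) = -3 + W)
J(-10, G)*(-83) + U = (-3 - 10)*(-83) - 2024 = -13*(-83) - 2024 = 1079 - 2024 = -945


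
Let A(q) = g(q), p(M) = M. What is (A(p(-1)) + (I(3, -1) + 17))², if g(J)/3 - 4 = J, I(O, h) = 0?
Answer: 676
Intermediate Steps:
g(J) = 12 + 3*J
A(q) = 12 + 3*q
(A(p(-1)) + (I(3, -1) + 17))² = ((12 + 3*(-1)) + (0 + 17))² = ((12 - 3) + 17)² = (9 + 17)² = 26² = 676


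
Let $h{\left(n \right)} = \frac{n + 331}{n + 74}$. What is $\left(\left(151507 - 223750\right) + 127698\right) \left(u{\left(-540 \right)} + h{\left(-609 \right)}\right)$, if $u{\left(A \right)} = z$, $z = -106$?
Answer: $- \frac{625887312}{107} \approx -5.8494 \cdot 10^{6}$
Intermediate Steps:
$h{\left(n \right)} = \frac{331 + n}{74 + n}$
$u{\left(A \right)} = -106$
$\left(\left(151507 - 223750\right) + 127698\right) \left(u{\left(-540 \right)} + h{\left(-609 \right)}\right) = \left(\left(151507 - 223750\right) + 127698\right) \left(-106 + \frac{331 - 609}{74 - 609}\right) = \left(-72243 + 127698\right) \left(-106 + \frac{1}{-535} \left(-278\right)\right) = 55455 \left(-106 - - \frac{278}{535}\right) = 55455 \left(-106 + \frac{278}{535}\right) = 55455 \left(- \frac{56432}{535}\right) = - \frac{625887312}{107}$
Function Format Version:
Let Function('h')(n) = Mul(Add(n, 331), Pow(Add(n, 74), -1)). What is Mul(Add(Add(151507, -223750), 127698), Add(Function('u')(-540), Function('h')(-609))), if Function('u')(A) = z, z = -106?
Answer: Rational(-625887312, 107) ≈ -5.8494e+6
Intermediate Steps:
Function('h')(n) = Mul(Pow(Add(74, n), -1), Add(331, n)) (Function('h')(n) = Mul(Add(331, n), Pow(Add(74, n), -1)) = Mul(Pow(Add(74, n), -1), Add(331, n)))
Function('u')(A) = -106
Mul(Add(Add(151507, -223750), 127698), Add(Function('u')(-540), Function('h')(-609))) = Mul(Add(Add(151507, -223750), 127698), Add(-106, Mul(Pow(Add(74, -609), -1), Add(331, -609)))) = Mul(Add(-72243, 127698), Add(-106, Mul(Pow(-535, -1), -278))) = Mul(55455, Add(-106, Mul(Rational(-1, 535), -278))) = Mul(55455, Add(-106, Rational(278, 535))) = Mul(55455, Rational(-56432, 535)) = Rational(-625887312, 107)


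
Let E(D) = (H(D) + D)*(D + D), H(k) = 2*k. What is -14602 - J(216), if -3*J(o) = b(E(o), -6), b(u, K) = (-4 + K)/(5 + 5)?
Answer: -43807/3 ≈ -14602.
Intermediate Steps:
E(D) = 6*D² (E(D) = (2*D + D)*(D + D) = (3*D)*(2*D) = 6*D²)
b(u, K) = -⅖ + K/10 (b(u, K) = (-4 + K)/10 = (-4 + K)*(⅒) = -⅖ + K/10)
J(o) = ⅓ (J(o) = -(-⅖ + (⅒)*(-6))/3 = -(-⅖ - ⅗)/3 = -⅓*(-1) = ⅓)
-14602 - J(216) = -14602 - 1*⅓ = -14602 - ⅓ = -43807/3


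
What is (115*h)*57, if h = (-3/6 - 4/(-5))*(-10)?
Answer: -19665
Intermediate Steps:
h = -3 (h = (-3*⅙ - 4*(-⅕))*(-10) = (-½ + ⅘)*(-10) = (3/10)*(-10) = -3)
(115*h)*57 = (115*(-3))*57 = -345*57 = -19665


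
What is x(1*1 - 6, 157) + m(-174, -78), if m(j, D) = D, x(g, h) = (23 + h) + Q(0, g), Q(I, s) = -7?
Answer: 95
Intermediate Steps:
x(g, h) = 16 + h (x(g, h) = (23 + h) - 7 = 16 + h)
x(1*1 - 6, 157) + m(-174, -78) = (16 + 157) - 78 = 173 - 78 = 95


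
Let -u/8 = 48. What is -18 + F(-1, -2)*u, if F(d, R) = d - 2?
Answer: 1134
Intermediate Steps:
u = -384 (u = -8*48 = -384)
F(d, R) = -2 + d
-18 + F(-1, -2)*u = -18 + (-2 - 1)*(-384) = -18 - 3*(-384) = -18 + 1152 = 1134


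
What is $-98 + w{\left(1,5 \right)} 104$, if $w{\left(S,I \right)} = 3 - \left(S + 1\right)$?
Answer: $6$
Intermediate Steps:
$w{\left(S,I \right)} = 2 - S$ ($w{\left(S,I \right)} = 3 - \left(1 + S\right) = 2 - S$)
$-98 + w{\left(1,5 \right)} 104 = -98 + \left(2 - 1\right) 104 = -98 + 1 \cdot 104 = -98 + 104 = 6$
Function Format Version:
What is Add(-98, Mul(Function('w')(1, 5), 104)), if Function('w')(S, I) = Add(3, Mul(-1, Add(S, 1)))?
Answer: 6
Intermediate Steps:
Function('w')(S, I) = Add(2, Mul(-1, S)) (Function('w')(S, I) = Add(3, Mul(-1, Add(1, S))) = Add(3, Add(-1, Mul(-1, S))) = Add(2, Mul(-1, S)))
Add(-98, Mul(Function('w')(1, 5), 104)) = Add(-98, Mul(Add(2, Mul(-1, 1)), 104)) = Add(-98, Mul(Add(2, -1), 104)) = Add(-98, Mul(1, 104)) = Add(-98, 104) = 6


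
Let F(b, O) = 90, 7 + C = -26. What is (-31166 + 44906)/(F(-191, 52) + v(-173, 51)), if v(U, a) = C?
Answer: 4580/19 ≈ 241.05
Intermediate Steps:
C = -33 (C = -7 - 26 = -33)
v(U, a) = -33
(-31166 + 44906)/(F(-191, 52) + v(-173, 51)) = (-31166 + 44906)/(90 - 33) = 13740/57 = 13740*(1/57) = 4580/19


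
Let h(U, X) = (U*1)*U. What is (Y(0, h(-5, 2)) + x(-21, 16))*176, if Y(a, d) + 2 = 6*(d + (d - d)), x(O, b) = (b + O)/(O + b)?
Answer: 26224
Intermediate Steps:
x(O, b) = 1 (x(O, b) = (O + b)/(O + b) = 1)
h(U, X) = U² (h(U, X) = U*U = U²)
Y(a, d) = -2 + 6*d (Y(a, d) = -2 + 6*(d + (d - d)) = -2 + 6*(d + 0) = -2 + 6*d)
(Y(0, h(-5, 2)) + x(-21, 16))*176 = ((-2 + 6*(-5)²) + 1)*176 = ((-2 + 6*25) + 1)*176 = ((-2 + 150) + 1)*176 = (148 + 1)*176 = 149*176 = 26224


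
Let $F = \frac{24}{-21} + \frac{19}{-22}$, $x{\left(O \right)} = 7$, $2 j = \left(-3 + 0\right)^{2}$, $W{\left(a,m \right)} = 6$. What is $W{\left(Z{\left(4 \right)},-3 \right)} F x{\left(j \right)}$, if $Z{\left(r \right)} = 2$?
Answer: $- \frac{927}{11} \approx -84.273$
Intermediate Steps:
$j = \frac{9}{2}$ ($j = \frac{\left(-3 + 0\right)^{2}}{2} = \frac{\left(-3\right)^{2}}{2} = \frac{1}{2} \cdot 9 = \frac{9}{2} \approx 4.5$)
$F = - \frac{309}{154}$ ($F = 24 \left(- \frac{1}{21}\right) + 19 \left(- \frac{1}{22}\right) = - \frac{8}{7} - \frac{19}{22} = - \frac{309}{154} \approx -2.0065$)
$W{\left(Z{\left(4 \right)},-3 \right)} F x{\left(j \right)} = 6 \left(- \frac{309}{154}\right) 7 = \left(- \frac{927}{77}\right) 7 = - \frac{927}{11}$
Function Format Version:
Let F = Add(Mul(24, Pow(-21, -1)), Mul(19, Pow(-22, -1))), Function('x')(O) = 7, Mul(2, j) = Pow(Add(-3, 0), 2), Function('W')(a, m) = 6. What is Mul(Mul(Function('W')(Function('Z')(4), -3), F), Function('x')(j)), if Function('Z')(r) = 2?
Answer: Rational(-927, 11) ≈ -84.273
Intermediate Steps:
j = Rational(9, 2) (j = Mul(Rational(1, 2), Pow(Add(-3, 0), 2)) = Mul(Rational(1, 2), Pow(-3, 2)) = Mul(Rational(1, 2), 9) = Rational(9, 2) ≈ 4.5000)
F = Rational(-309, 154) (F = Add(Mul(24, Rational(-1, 21)), Mul(19, Rational(-1, 22))) = Add(Rational(-8, 7), Rational(-19, 22)) = Rational(-309, 154) ≈ -2.0065)
Mul(Mul(Function('W')(Function('Z')(4), -3), F), Function('x')(j)) = Mul(Mul(6, Rational(-309, 154)), 7) = Mul(Rational(-927, 77), 7) = Rational(-927, 11)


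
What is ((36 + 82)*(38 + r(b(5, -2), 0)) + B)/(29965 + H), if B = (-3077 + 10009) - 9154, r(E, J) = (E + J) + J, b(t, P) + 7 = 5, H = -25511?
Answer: 1013/2227 ≈ 0.45487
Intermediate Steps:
b(t, P) = -2 (b(t, P) = -7 + 5 = -2)
r(E, J) = E + 2*J
B = -2222 (B = 6932 - 9154 = -2222)
((36 + 82)*(38 + r(b(5, -2), 0)) + B)/(29965 + H) = ((36 + 82)*(38 + (-2 + 2*0)) - 2222)/(29965 - 25511) = (118*(38 + (-2 + 0)) - 2222)/4454 = (118*(38 - 2) - 2222)*(1/4454) = (118*36 - 2222)*(1/4454) = (4248 - 2222)*(1/4454) = 2026*(1/4454) = 1013/2227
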